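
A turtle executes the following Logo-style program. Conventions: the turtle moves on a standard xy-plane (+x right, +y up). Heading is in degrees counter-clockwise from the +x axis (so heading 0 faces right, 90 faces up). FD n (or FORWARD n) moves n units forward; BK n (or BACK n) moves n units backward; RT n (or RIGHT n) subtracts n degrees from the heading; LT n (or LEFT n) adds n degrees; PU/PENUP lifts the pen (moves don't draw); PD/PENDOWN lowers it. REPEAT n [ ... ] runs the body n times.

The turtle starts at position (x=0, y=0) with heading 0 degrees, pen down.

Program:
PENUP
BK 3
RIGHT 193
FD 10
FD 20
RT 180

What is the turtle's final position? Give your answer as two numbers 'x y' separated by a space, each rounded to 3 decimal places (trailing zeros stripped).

Answer: -32.231 6.749

Derivation:
Executing turtle program step by step:
Start: pos=(0,0), heading=0, pen down
PU: pen up
BK 3: (0,0) -> (-3,0) [heading=0, move]
RT 193: heading 0 -> 167
FD 10: (-3,0) -> (-12.744,2.25) [heading=167, move]
FD 20: (-12.744,2.25) -> (-32.231,6.749) [heading=167, move]
RT 180: heading 167 -> 347
Final: pos=(-32.231,6.749), heading=347, 0 segment(s) drawn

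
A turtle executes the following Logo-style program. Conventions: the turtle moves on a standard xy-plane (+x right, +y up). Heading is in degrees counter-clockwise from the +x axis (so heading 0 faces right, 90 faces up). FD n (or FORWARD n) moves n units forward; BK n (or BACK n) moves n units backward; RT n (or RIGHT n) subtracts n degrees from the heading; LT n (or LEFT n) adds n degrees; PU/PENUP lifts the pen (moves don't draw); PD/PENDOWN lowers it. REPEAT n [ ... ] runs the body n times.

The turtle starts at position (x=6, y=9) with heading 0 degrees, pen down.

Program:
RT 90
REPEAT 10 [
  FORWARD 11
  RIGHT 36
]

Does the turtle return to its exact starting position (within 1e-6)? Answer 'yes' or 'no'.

Answer: yes

Derivation:
Executing turtle program step by step:
Start: pos=(6,9), heading=0, pen down
RT 90: heading 0 -> 270
REPEAT 10 [
  -- iteration 1/10 --
  FD 11: (6,9) -> (6,-2) [heading=270, draw]
  RT 36: heading 270 -> 234
  -- iteration 2/10 --
  FD 11: (6,-2) -> (-0.466,-10.899) [heading=234, draw]
  RT 36: heading 234 -> 198
  -- iteration 3/10 --
  FD 11: (-0.466,-10.899) -> (-10.927,-14.298) [heading=198, draw]
  RT 36: heading 198 -> 162
  -- iteration 4/10 --
  FD 11: (-10.927,-14.298) -> (-21.389,-10.899) [heading=162, draw]
  RT 36: heading 162 -> 126
  -- iteration 5/10 --
  FD 11: (-21.389,-10.899) -> (-27.855,-2) [heading=126, draw]
  RT 36: heading 126 -> 90
  -- iteration 6/10 --
  FD 11: (-27.855,-2) -> (-27.855,9) [heading=90, draw]
  RT 36: heading 90 -> 54
  -- iteration 7/10 --
  FD 11: (-27.855,9) -> (-21.389,17.899) [heading=54, draw]
  RT 36: heading 54 -> 18
  -- iteration 8/10 --
  FD 11: (-21.389,17.899) -> (-10.927,21.298) [heading=18, draw]
  RT 36: heading 18 -> 342
  -- iteration 9/10 --
  FD 11: (-10.927,21.298) -> (-0.466,17.899) [heading=342, draw]
  RT 36: heading 342 -> 306
  -- iteration 10/10 --
  FD 11: (-0.466,17.899) -> (6,9) [heading=306, draw]
  RT 36: heading 306 -> 270
]
Final: pos=(6,9), heading=270, 10 segment(s) drawn

Start position: (6, 9)
Final position: (6, 9)
Distance = 0; < 1e-6 -> CLOSED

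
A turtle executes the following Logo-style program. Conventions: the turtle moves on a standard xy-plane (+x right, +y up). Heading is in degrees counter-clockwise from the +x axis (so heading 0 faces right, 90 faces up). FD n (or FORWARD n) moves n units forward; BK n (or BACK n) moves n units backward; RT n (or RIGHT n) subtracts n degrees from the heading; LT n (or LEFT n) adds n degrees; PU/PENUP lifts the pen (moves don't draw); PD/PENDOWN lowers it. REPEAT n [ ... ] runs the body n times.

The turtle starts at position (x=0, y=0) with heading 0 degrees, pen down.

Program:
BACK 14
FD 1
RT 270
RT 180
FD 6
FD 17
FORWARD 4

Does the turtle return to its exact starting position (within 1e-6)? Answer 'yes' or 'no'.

Answer: no

Derivation:
Executing turtle program step by step:
Start: pos=(0,0), heading=0, pen down
BK 14: (0,0) -> (-14,0) [heading=0, draw]
FD 1: (-14,0) -> (-13,0) [heading=0, draw]
RT 270: heading 0 -> 90
RT 180: heading 90 -> 270
FD 6: (-13,0) -> (-13,-6) [heading=270, draw]
FD 17: (-13,-6) -> (-13,-23) [heading=270, draw]
FD 4: (-13,-23) -> (-13,-27) [heading=270, draw]
Final: pos=(-13,-27), heading=270, 5 segment(s) drawn

Start position: (0, 0)
Final position: (-13, -27)
Distance = 29.967; >= 1e-6 -> NOT closed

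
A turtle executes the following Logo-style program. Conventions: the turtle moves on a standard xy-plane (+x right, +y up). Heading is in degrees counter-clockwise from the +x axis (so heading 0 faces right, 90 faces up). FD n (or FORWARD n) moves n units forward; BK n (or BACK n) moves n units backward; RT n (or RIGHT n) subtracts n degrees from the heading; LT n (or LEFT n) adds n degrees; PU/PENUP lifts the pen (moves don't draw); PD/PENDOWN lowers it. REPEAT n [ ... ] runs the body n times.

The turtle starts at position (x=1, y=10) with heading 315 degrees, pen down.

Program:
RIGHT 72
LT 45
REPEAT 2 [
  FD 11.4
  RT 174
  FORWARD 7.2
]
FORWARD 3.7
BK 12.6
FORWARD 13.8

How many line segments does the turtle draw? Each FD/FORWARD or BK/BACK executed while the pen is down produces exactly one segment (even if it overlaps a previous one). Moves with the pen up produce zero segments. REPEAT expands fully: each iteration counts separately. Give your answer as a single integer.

Executing turtle program step by step:
Start: pos=(1,10), heading=315, pen down
RT 72: heading 315 -> 243
LT 45: heading 243 -> 288
REPEAT 2 [
  -- iteration 1/2 --
  FD 11.4: (1,10) -> (4.523,-0.842) [heading=288, draw]
  RT 174: heading 288 -> 114
  FD 7.2: (4.523,-0.842) -> (1.594,5.735) [heading=114, draw]
  -- iteration 2/2 --
  FD 11.4: (1.594,5.735) -> (-3.043,16.15) [heading=114, draw]
  RT 174: heading 114 -> 300
  FD 7.2: (-3.043,16.15) -> (0.557,9.915) [heading=300, draw]
]
FD 3.7: (0.557,9.915) -> (2.407,6.71) [heading=300, draw]
BK 12.6: (2.407,6.71) -> (-3.893,17.622) [heading=300, draw]
FD 13.8: (-3.893,17.622) -> (3.007,5.671) [heading=300, draw]
Final: pos=(3.007,5.671), heading=300, 7 segment(s) drawn
Segments drawn: 7

Answer: 7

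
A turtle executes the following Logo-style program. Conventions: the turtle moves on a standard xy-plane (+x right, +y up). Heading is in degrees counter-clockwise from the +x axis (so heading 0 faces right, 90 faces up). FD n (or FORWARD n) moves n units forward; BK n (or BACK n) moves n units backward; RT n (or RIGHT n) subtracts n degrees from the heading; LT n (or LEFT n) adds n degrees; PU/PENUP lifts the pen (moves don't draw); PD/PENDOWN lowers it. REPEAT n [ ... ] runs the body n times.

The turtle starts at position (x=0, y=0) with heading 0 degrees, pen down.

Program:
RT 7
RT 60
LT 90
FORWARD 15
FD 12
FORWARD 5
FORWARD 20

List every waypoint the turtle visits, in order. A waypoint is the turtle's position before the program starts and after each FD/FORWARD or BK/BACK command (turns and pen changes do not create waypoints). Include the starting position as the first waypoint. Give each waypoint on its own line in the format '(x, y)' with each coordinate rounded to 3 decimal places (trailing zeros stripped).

Answer: (0, 0)
(13.808, 5.861)
(24.854, 10.55)
(29.456, 12.503)
(47.866, 20.318)

Derivation:
Executing turtle program step by step:
Start: pos=(0,0), heading=0, pen down
RT 7: heading 0 -> 353
RT 60: heading 353 -> 293
LT 90: heading 293 -> 23
FD 15: (0,0) -> (13.808,5.861) [heading=23, draw]
FD 12: (13.808,5.861) -> (24.854,10.55) [heading=23, draw]
FD 5: (24.854,10.55) -> (29.456,12.503) [heading=23, draw]
FD 20: (29.456,12.503) -> (47.866,20.318) [heading=23, draw]
Final: pos=(47.866,20.318), heading=23, 4 segment(s) drawn
Waypoints (5 total):
(0, 0)
(13.808, 5.861)
(24.854, 10.55)
(29.456, 12.503)
(47.866, 20.318)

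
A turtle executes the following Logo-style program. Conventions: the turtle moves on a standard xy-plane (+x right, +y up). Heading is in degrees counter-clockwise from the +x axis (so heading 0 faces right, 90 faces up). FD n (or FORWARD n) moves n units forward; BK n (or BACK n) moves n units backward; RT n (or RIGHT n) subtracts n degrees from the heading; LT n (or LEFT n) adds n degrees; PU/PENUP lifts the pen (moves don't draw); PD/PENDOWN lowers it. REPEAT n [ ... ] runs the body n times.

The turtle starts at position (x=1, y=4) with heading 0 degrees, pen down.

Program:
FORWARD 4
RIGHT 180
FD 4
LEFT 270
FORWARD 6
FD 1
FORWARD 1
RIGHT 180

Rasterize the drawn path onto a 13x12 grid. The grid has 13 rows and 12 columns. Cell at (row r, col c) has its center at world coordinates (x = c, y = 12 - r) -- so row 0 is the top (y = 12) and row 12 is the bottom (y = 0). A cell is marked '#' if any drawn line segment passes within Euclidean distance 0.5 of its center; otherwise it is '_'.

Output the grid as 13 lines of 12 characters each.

Answer: _#__________
_#__________
_#__________
_#__________
_#__________
_#__________
_#__________
_#__________
_#####______
____________
____________
____________
____________

Derivation:
Segment 0: (1,4) -> (5,4)
Segment 1: (5,4) -> (1,4)
Segment 2: (1,4) -> (1,10)
Segment 3: (1,10) -> (1,11)
Segment 4: (1,11) -> (1,12)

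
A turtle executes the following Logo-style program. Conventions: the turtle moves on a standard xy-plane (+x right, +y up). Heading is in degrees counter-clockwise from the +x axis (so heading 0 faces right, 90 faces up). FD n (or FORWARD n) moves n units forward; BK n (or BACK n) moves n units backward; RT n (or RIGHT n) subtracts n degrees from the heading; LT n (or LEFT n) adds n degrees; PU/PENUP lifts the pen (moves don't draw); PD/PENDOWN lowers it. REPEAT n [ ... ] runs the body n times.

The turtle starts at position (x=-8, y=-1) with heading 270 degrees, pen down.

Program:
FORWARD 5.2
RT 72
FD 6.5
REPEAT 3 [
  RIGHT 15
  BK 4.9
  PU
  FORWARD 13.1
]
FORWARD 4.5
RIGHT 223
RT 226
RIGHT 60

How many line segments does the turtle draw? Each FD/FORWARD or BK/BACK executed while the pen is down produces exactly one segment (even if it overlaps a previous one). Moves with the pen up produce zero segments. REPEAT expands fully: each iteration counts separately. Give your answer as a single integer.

Executing turtle program step by step:
Start: pos=(-8,-1), heading=270, pen down
FD 5.2: (-8,-1) -> (-8,-6.2) [heading=270, draw]
RT 72: heading 270 -> 198
FD 6.5: (-8,-6.2) -> (-14.182,-8.209) [heading=198, draw]
REPEAT 3 [
  -- iteration 1/3 --
  RT 15: heading 198 -> 183
  BK 4.9: (-14.182,-8.209) -> (-9.289,-7.952) [heading=183, draw]
  PU: pen up
  FD 13.1: (-9.289,-7.952) -> (-22.371,-8.638) [heading=183, move]
  -- iteration 2/3 --
  RT 15: heading 183 -> 168
  BK 4.9: (-22.371,-8.638) -> (-17.578,-9.657) [heading=168, move]
  PU: pen up
  FD 13.1: (-17.578,-9.657) -> (-30.391,-6.933) [heading=168, move]
  -- iteration 3/3 --
  RT 15: heading 168 -> 153
  BK 4.9: (-30.391,-6.933) -> (-26.026,-9.157) [heading=153, move]
  PU: pen up
  FD 13.1: (-26.026,-9.157) -> (-37.698,-3.21) [heading=153, move]
]
FD 4.5: (-37.698,-3.21) -> (-41.707,-1.167) [heading=153, move]
RT 223: heading 153 -> 290
RT 226: heading 290 -> 64
RT 60: heading 64 -> 4
Final: pos=(-41.707,-1.167), heading=4, 3 segment(s) drawn
Segments drawn: 3

Answer: 3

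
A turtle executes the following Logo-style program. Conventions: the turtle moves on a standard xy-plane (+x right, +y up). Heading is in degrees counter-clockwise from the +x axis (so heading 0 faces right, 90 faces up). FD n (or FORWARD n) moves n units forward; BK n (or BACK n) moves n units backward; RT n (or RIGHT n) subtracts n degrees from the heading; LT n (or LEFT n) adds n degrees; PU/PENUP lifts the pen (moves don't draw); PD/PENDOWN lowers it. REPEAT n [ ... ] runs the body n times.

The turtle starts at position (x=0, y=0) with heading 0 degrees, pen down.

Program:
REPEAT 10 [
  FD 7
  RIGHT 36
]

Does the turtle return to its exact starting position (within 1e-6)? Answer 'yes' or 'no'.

Answer: yes

Derivation:
Executing turtle program step by step:
Start: pos=(0,0), heading=0, pen down
REPEAT 10 [
  -- iteration 1/10 --
  FD 7: (0,0) -> (7,0) [heading=0, draw]
  RT 36: heading 0 -> 324
  -- iteration 2/10 --
  FD 7: (7,0) -> (12.663,-4.114) [heading=324, draw]
  RT 36: heading 324 -> 288
  -- iteration 3/10 --
  FD 7: (12.663,-4.114) -> (14.826,-10.772) [heading=288, draw]
  RT 36: heading 288 -> 252
  -- iteration 4/10 --
  FD 7: (14.826,-10.772) -> (12.663,-17.429) [heading=252, draw]
  RT 36: heading 252 -> 216
  -- iteration 5/10 --
  FD 7: (12.663,-17.429) -> (7,-21.544) [heading=216, draw]
  RT 36: heading 216 -> 180
  -- iteration 6/10 --
  FD 7: (7,-21.544) -> (0,-21.544) [heading=180, draw]
  RT 36: heading 180 -> 144
  -- iteration 7/10 --
  FD 7: (0,-21.544) -> (-5.663,-17.429) [heading=144, draw]
  RT 36: heading 144 -> 108
  -- iteration 8/10 --
  FD 7: (-5.663,-17.429) -> (-7.826,-10.772) [heading=108, draw]
  RT 36: heading 108 -> 72
  -- iteration 9/10 --
  FD 7: (-7.826,-10.772) -> (-5.663,-4.114) [heading=72, draw]
  RT 36: heading 72 -> 36
  -- iteration 10/10 --
  FD 7: (-5.663,-4.114) -> (0,0) [heading=36, draw]
  RT 36: heading 36 -> 0
]
Final: pos=(0,0), heading=0, 10 segment(s) drawn

Start position: (0, 0)
Final position: (0, 0)
Distance = 0; < 1e-6 -> CLOSED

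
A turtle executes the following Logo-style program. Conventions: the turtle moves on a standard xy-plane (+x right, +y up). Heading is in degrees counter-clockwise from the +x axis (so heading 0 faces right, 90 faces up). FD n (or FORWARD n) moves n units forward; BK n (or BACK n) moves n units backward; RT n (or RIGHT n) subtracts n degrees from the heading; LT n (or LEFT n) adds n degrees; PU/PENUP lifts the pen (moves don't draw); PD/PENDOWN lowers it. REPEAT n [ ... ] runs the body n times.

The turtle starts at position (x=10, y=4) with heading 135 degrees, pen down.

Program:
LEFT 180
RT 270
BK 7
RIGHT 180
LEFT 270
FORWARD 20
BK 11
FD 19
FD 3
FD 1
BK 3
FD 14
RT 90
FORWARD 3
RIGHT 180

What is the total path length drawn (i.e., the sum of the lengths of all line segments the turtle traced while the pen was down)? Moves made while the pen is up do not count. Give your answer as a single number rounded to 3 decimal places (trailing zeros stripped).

Executing turtle program step by step:
Start: pos=(10,4), heading=135, pen down
LT 180: heading 135 -> 315
RT 270: heading 315 -> 45
BK 7: (10,4) -> (5.05,-0.95) [heading=45, draw]
RT 180: heading 45 -> 225
LT 270: heading 225 -> 135
FD 20: (5.05,-0.95) -> (-9.092,13.192) [heading=135, draw]
BK 11: (-9.092,13.192) -> (-1.314,5.414) [heading=135, draw]
FD 19: (-1.314,5.414) -> (-14.749,18.849) [heading=135, draw]
FD 3: (-14.749,18.849) -> (-16.87,20.971) [heading=135, draw]
FD 1: (-16.87,20.971) -> (-17.577,21.678) [heading=135, draw]
BK 3: (-17.577,21.678) -> (-15.456,19.556) [heading=135, draw]
FD 14: (-15.456,19.556) -> (-25.355,29.456) [heading=135, draw]
RT 90: heading 135 -> 45
FD 3: (-25.355,29.456) -> (-23.234,31.577) [heading=45, draw]
RT 180: heading 45 -> 225
Final: pos=(-23.234,31.577), heading=225, 9 segment(s) drawn

Segment lengths:
  seg 1: (10,4) -> (5.05,-0.95), length = 7
  seg 2: (5.05,-0.95) -> (-9.092,13.192), length = 20
  seg 3: (-9.092,13.192) -> (-1.314,5.414), length = 11
  seg 4: (-1.314,5.414) -> (-14.749,18.849), length = 19
  seg 5: (-14.749,18.849) -> (-16.87,20.971), length = 3
  seg 6: (-16.87,20.971) -> (-17.577,21.678), length = 1
  seg 7: (-17.577,21.678) -> (-15.456,19.556), length = 3
  seg 8: (-15.456,19.556) -> (-25.355,29.456), length = 14
  seg 9: (-25.355,29.456) -> (-23.234,31.577), length = 3
Total = 81

Answer: 81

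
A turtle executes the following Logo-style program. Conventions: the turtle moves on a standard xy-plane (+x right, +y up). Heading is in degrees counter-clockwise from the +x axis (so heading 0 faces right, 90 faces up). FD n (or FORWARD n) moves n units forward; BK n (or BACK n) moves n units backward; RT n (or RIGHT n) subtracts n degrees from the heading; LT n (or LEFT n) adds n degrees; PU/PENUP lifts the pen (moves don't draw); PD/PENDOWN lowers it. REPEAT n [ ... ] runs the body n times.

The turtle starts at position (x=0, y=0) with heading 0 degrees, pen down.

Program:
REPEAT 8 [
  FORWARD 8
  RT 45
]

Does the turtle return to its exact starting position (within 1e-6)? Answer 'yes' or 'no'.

Executing turtle program step by step:
Start: pos=(0,0), heading=0, pen down
REPEAT 8 [
  -- iteration 1/8 --
  FD 8: (0,0) -> (8,0) [heading=0, draw]
  RT 45: heading 0 -> 315
  -- iteration 2/8 --
  FD 8: (8,0) -> (13.657,-5.657) [heading=315, draw]
  RT 45: heading 315 -> 270
  -- iteration 3/8 --
  FD 8: (13.657,-5.657) -> (13.657,-13.657) [heading=270, draw]
  RT 45: heading 270 -> 225
  -- iteration 4/8 --
  FD 8: (13.657,-13.657) -> (8,-19.314) [heading=225, draw]
  RT 45: heading 225 -> 180
  -- iteration 5/8 --
  FD 8: (8,-19.314) -> (0,-19.314) [heading=180, draw]
  RT 45: heading 180 -> 135
  -- iteration 6/8 --
  FD 8: (0,-19.314) -> (-5.657,-13.657) [heading=135, draw]
  RT 45: heading 135 -> 90
  -- iteration 7/8 --
  FD 8: (-5.657,-13.657) -> (-5.657,-5.657) [heading=90, draw]
  RT 45: heading 90 -> 45
  -- iteration 8/8 --
  FD 8: (-5.657,-5.657) -> (0,0) [heading=45, draw]
  RT 45: heading 45 -> 0
]
Final: pos=(0,0), heading=0, 8 segment(s) drawn

Start position: (0, 0)
Final position: (0, 0)
Distance = 0; < 1e-6 -> CLOSED

Answer: yes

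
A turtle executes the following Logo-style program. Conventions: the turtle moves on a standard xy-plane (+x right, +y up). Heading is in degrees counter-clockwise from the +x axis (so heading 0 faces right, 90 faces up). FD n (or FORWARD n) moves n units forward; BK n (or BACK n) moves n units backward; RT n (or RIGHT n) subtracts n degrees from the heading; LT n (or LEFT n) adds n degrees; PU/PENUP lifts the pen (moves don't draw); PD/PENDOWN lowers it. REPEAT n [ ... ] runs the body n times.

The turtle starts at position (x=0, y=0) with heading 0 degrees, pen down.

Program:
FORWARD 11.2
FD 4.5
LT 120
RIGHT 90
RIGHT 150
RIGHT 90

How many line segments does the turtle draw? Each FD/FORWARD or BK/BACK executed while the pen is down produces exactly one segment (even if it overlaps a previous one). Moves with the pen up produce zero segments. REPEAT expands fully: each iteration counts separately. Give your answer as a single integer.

Answer: 2

Derivation:
Executing turtle program step by step:
Start: pos=(0,0), heading=0, pen down
FD 11.2: (0,0) -> (11.2,0) [heading=0, draw]
FD 4.5: (11.2,0) -> (15.7,0) [heading=0, draw]
LT 120: heading 0 -> 120
RT 90: heading 120 -> 30
RT 150: heading 30 -> 240
RT 90: heading 240 -> 150
Final: pos=(15.7,0), heading=150, 2 segment(s) drawn
Segments drawn: 2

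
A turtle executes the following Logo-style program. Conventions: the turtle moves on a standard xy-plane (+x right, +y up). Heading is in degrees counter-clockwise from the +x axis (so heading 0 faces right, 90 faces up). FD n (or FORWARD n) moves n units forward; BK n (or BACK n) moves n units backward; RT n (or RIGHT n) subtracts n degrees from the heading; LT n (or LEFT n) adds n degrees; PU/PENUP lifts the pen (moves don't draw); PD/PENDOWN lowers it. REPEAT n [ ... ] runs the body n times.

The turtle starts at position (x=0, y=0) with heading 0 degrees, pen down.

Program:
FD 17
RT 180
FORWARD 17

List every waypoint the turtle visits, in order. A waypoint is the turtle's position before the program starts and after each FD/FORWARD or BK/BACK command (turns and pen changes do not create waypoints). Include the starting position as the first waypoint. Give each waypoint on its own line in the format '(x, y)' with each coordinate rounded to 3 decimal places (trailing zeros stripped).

Answer: (0, 0)
(17, 0)
(0, 0)

Derivation:
Executing turtle program step by step:
Start: pos=(0,0), heading=0, pen down
FD 17: (0,0) -> (17,0) [heading=0, draw]
RT 180: heading 0 -> 180
FD 17: (17,0) -> (0,0) [heading=180, draw]
Final: pos=(0,0), heading=180, 2 segment(s) drawn
Waypoints (3 total):
(0, 0)
(17, 0)
(0, 0)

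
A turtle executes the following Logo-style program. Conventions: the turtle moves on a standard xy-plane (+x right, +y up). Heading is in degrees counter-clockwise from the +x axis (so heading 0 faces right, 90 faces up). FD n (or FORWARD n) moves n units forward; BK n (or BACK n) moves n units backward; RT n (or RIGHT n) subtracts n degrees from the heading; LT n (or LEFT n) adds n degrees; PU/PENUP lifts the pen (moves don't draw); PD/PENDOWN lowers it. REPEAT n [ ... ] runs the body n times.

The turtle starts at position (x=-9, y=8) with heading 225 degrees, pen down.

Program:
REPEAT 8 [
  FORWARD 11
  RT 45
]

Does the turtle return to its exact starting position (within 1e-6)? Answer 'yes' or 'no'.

Answer: yes

Derivation:
Executing turtle program step by step:
Start: pos=(-9,8), heading=225, pen down
REPEAT 8 [
  -- iteration 1/8 --
  FD 11: (-9,8) -> (-16.778,0.222) [heading=225, draw]
  RT 45: heading 225 -> 180
  -- iteration 2/8 --
  FD 11: (-16.778,0.222) -> (-27.778,0.222) [heading=180, draw]
  RT 45: heading 180 -> 135
  -- iteration 3/8 --
  FD 11: (-27.778,0.222) -> (-35.556,8) [heading=135, draw]
  RT 45: heading 135 -> 90
  -- iteration 4/8 --
  FD 11: (-35.556,8) -> (-35.556,19) [heading=90, draw]
  RT 45: heading 90 -> 45
  -- iteration 5/8 --
  FD 11: (-35.556,19) -> (-27.778,26.778) [heading=45, draw]
  RT 45: heading 45 -> 0
  -- iteration 6/8 --
  FD 11: (-27.778,26.778) -> (-16.778,26.778) [heading=0, draw]
  RT 45: heading 0 -> 315
  -- iteration 7/8 --
  FD 11: (-16.778,26.778) -> (-9,19) [heading=315, draw]
  RT 45: heading 315 -> 270
  -- iteration 8/8 --
  FD 11: (-9,19) -> (-9,8) [heading=270, draw]
  RT 45: heading 270 -> 225
]
Final: pos=(-9,8), heading=225, 8 segment(s) drawn

Start position: (-9, 8)
Final position: (-9, 8)
Distance = 0; < 1e-6 -> CLOSED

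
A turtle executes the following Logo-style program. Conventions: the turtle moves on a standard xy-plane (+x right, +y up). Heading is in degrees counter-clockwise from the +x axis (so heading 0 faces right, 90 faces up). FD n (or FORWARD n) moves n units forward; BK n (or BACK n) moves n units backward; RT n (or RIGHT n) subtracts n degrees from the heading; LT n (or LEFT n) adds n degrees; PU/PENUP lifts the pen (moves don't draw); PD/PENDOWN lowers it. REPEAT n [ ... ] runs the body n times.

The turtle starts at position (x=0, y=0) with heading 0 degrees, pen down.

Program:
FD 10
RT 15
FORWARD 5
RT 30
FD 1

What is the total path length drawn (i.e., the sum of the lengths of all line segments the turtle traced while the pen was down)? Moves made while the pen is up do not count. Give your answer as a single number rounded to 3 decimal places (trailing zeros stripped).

Executing turtle program step by step:
Start: pos=(0,0), heading=0, pen down
FD 10: (0,0) -> (10,0) [heading=0, draw]
RT 15: heading 0 -> 345
FD 5: (10,0) -> (14.83,-1.294) [heading=345, draw]
RT 30: heading 345 -> 315
FD 1: (14.83,-1.294) -> (15.537,-2.001) [heading=315, draw]
Final: pos=(15.537,-2.001), heading=315, 3 segment(s) drawn

Segment lengths:
  seg 1: (0,0) -> (10,0), length = 10
  seg 2: (10,0) -> (14.83,-1.294), length = 5
  seg 3: (14.83,-1.294) -> (15.537,-2.001), length = 1
Total = 16

Answer: 16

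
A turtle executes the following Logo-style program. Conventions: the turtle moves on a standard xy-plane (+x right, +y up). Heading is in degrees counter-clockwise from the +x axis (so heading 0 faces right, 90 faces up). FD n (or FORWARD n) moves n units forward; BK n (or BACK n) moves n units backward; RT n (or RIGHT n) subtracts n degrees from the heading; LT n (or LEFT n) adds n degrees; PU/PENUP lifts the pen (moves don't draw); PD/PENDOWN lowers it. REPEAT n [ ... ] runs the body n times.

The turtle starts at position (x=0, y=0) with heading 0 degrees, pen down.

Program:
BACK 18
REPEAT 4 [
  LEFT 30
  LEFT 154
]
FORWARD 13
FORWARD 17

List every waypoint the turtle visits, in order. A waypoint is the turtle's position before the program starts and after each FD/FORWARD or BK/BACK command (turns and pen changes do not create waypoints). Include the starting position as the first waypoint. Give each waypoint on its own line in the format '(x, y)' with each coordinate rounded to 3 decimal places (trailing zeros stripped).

Executing turtle program step by step:
Start: pos=(0,0), heading=0, pen down
BK 18: (0,0) -> (-18,0) [heading=0, draw]
REPEAT 4 [
  -- iteration 1/4 --
  LT 30: heading 0 -> 30
  LT 154: heading 30 -> 184
  -- iteration 2/4 --
  LT 30: heading 184 -> 214
  LT 154: heading 214 -> 8
  -- iteration 3/4 --
  LT 30: heading 8 -> 38
  LT 154: heading 38 -> 192
  -- iteration 4/4 --
  LT 30: heading 192 -> 222
  LT 154: heading 222 -> 16
]
FD 13: (-18,0) -> (-5.504,3.583) [heading=16, draw]
FD 17: (-5.504,3.583) -> (10.838,8.269) [heading=16, draw]
Final: pos=(10.838,8.269), heading=16, 3 segment(s) drawn
Waypoints (4 total):
(0, 0)
(-18, 0)
(-5.504, 3.583)
(10.838, 8.269)

Answer: (0, 0)
(-18, 0)
(-5.504, 3.583)
(10.838, 8.269)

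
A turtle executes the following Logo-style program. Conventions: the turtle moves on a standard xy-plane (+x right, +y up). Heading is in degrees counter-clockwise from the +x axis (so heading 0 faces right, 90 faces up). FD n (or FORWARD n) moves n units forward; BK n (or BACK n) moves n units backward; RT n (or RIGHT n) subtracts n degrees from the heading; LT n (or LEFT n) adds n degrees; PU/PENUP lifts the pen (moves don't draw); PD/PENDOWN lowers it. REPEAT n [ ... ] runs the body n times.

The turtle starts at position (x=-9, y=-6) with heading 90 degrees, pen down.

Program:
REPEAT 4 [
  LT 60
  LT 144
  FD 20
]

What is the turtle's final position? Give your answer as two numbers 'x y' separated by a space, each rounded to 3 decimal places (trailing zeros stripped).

Executing turtle program step by step:
Start: pos=(-9,-6), heading=90, pen down
REPEAT 4 [
  -- iteration 1/4 --
  LT 60: heading 90 -> 150
  LT 144: heading 150 -> 294
  FD 20: (-9,-6) -> (-0.865,-24.271) [heading=294, draw]
  -- iteration 2/4 --
  LT 60: heading 294 -> 354
  LT 144: heading 354 -> 138
  FD 20: (-0.865,-24.271) -> (-15.728,-10.888) [heading=138, draw]
  -- iteration 3/4 --
  LT 60: heading 138 -> 198
  LT 144: heading 198 -> 342
  FD 20: (-15.728,-10.888) -> (3.293,-17.069) [heading=342, draw]
  -- iteration 4/4 --
  LT 60: heading 342 -> 42
  LT 144: heading 42 -> 186
  FD 20: (3.293,-17.069) -> (-16.597,-19.159) [heading=186, draw]
]
Final: pos=(-16.597,-19.159), heading=186, 4 segment(s) drawn

Answer: -16.597 -19.159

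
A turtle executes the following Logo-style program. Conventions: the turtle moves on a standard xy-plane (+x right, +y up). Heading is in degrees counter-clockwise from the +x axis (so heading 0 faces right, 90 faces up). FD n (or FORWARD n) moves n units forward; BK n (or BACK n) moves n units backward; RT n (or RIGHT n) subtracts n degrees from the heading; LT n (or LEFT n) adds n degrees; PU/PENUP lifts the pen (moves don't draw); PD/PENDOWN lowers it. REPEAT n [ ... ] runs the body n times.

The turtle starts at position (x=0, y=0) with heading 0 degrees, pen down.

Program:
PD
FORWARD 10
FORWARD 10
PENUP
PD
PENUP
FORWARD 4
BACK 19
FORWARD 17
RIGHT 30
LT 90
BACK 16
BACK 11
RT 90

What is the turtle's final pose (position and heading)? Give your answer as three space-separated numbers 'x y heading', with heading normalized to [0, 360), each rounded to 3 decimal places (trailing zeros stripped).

Executing turtle program step by step:
Start: pos=(0,0), heading=0, pen down
PD: pen down
FD 10: (0,0) -> (10,0) [heading=0, draw]
FD 10: (10,0) -> (20,0) [heading=0, draw]
PU: pen up
PD: pen down
PU: pen up
FD 4: (20,0) -> (24,0) [heading=0, move]
BK 19: (24,0) -> (5,0) [heading=0, move]
FD 17: (5,0) -> (22,0) [heading=0, move]
RT 30: heading 0 -> 330
LT 90: heading 330 -> 60
BK 16: (22,0) -> (14,-13.856) [heading=60, move]
BK 11: (14,-13.856) -> (8.5,-23.383) [heading=60, move]
RT 90: heading 60 -> 330
Final: pos=(8.5,-23.383), heading=330, 2 segment(s) drawn

Answer: 8.5 -23.383 330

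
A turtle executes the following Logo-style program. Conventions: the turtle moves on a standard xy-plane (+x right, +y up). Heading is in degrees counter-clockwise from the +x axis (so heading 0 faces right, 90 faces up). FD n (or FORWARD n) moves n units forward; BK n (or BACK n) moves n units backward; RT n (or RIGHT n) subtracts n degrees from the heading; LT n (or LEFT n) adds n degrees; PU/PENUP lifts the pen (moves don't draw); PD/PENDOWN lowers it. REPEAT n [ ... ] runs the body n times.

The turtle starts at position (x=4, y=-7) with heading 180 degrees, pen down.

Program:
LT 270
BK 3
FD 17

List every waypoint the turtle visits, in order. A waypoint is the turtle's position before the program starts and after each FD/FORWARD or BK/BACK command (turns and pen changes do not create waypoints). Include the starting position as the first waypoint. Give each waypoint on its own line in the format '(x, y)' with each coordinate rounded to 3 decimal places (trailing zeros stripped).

Executing turtle program step by step:
Start: pos=(4,-7), heading=180, pen down
LT 270: heading 180 -> 90
BK 3: (4,-7) -> (4,-10) [heading=90, draw]
FD 17: (4,-10) -> (4,7) [heading=90, draw]
Final: pos=(4,7), heading=90, 2 segment(s) drawn
Waypoints (3 total):
(4, -7)
(4, -10)
(4, 7)

Answer: (4, -7)
(4, -10)
(4, 7)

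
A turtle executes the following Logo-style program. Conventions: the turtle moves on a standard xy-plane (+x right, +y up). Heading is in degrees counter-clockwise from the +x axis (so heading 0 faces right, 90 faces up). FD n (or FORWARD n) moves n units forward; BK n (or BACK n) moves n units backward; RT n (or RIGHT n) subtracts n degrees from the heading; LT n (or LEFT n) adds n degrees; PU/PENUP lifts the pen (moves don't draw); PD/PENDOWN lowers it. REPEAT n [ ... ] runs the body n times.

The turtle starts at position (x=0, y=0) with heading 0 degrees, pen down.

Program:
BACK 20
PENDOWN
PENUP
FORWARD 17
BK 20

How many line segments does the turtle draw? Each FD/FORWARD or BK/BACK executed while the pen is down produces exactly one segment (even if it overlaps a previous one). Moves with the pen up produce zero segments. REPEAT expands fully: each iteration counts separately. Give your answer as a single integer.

Answer: 1

Derivation:
Executing turtle program step by step:
Start: pos=(0,0), heading=0, pen down
BK 20: (0,0) -> (-20,0) [heading=0, draw]
PD: pen down
PU: pen up
FD 17: (-20,0) -> (-3,0) [heading=0, move]
BK 20: (-3,0) -> (-23,0) [heading=0, move]
Final: pos=(-23,0), heading=0, 1 segment(s) drawn
Segments drawn: 1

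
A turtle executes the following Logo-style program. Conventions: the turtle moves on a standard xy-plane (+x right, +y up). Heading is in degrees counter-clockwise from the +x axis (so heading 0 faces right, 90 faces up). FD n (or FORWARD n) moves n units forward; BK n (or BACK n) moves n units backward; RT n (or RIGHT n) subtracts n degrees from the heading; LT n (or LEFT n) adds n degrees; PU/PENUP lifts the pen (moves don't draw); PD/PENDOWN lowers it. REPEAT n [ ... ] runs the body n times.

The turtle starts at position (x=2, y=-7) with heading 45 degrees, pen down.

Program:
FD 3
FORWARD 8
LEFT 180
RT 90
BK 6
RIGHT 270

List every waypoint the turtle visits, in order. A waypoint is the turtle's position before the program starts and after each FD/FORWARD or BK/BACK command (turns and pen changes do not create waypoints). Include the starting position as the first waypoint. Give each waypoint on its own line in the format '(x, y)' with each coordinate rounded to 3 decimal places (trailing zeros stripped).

Executing turtle program step by step:
Start: pos=(2,-7), heading=45, pen down
FD 3: (2,-7) -> (4.121,-4.879) [heading=45, draw]
FD 8: (4.121,-4.879) -> (9.778,0.778) [heading=45, draw]
LT 180: heading 45 -> 225
RT 90: heading 225 -> 135
BK 6: (9.778,0.778) -> (14.021,-3.464) [heading=135, draw]
RT 270: heading 135 -> 225
Final: pos=(14.021,-3.464), heading=225, 3 segment(s) drawn
Waypoints (4 total):
(2, -7)
(4.121, -4.879)
(9.778, 0.778)
(14.021, -3.464)

Answer: (2, -7)
(4.121, -4.879)
(9.778, 0.778)
(14.021, -3.464)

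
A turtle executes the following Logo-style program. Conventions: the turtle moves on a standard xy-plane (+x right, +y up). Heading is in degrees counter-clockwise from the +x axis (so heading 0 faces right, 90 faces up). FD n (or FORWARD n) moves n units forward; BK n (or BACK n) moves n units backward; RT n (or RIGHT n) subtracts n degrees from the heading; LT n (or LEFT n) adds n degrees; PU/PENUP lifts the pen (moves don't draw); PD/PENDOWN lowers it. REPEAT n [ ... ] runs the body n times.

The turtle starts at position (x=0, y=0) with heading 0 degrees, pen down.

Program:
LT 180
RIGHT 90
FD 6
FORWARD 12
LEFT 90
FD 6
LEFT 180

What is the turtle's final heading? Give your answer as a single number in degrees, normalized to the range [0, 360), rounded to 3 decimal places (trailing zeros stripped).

Executing turtle program step by step:
Start: pos=(0,0), heading=0, pen down
LT 180: heading 0 -> 180
RT 90: heading 180 -> 90
FD 6: (0,0) -> (0,6) [heading=90, draw]
FD 12: (0,6) -> (0,18) [heading=90, draw]
LT 90: heading 90 -> 180
FD 6: (0,18) -> (-6,18) [heading=180, draw]
LT 180: heading 180 -> 0
Final: pos=(-6,18), heading=0, 3 segment(s) drawn

Answer: 0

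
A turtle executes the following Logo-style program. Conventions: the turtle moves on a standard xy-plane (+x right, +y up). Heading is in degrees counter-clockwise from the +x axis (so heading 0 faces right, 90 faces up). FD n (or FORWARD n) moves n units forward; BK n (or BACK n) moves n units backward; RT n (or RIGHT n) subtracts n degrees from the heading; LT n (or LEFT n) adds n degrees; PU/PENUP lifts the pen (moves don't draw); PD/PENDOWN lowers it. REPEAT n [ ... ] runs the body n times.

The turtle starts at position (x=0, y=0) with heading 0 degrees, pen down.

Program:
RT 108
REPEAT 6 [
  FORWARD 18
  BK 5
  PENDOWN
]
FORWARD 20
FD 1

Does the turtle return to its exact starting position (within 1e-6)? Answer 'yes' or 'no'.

Answer: no

Derivation:
Executing turtle program step by step:
Start: pos=(0,0), heading=0, pen down
RT 108: heading 0 -> 252
REPEAT 6 [
  -- iteration 1/6 --
  FD 18: (0,0) -> (-5.562,-17.119) [heading=252, draw]
  BK 5: (-5.562,-17.119) -> (-4.017,-12.364) [heading=252, draw]
  PD: pen down
  -- iteration 2/6 --
  FD 18: (-4.017,-12.364) -> (-9.58,-29.483) [heading=252, draw]
  BK 5: (-9.58,-29.483) -> (-8.034,-24.727) [heading=252, draw]
  PD: pen down
  -- iteration 3/6 --
  FD 18: (-8.034,-24.727) -> (-13.597,-41.846) [heading=252, draw]
  BK 5: (-13.597,-41.846) -> (-12.052,-37.091) [heading=252, draw]
  PD: pen down
  -- iteration 4/6 --
  FD 18: (-12.052,-37.091) -> (-17.614,-54.21) [heading=252, draw]
  BK 5: (-17.614,-54.21) -> (-16.069,-49.455) [heading=252, draw]
  PD: pen down
  -- iteration 5/6 --
  FD 18: (-16.069,-49.455) -> (-21.631,-66.574) [heading=252, draw]
  BK 5: (-21.631,-66.574) -> (-20.086,-61.819) [heading=252, draw]
  PD: pen down
  -- iteration 6/6 --
  FD 18: (-20.086,-61.819) -> (-25.648,-78.938) [heading=252, draw]
  BK 5: (-25.648,-78.938) -> (-24.103,-74.182) [heading=252, draw]
  PD: pen down
]
FD 20: (-24.103,-74.182) -> (-30.284,-93.204) [heading=252, draw]
FD 1: (-30.284,-93.204) -> (-30.593,-94.155) [heading=252, draw]
Final: pos=(-30.593,-94.155), heading=252, 14 segment(s) drawn

Start position: (0, 0)
Final position: (-30.593, -94.155)
Distance = 99; >= 1e-6 -> NOT closed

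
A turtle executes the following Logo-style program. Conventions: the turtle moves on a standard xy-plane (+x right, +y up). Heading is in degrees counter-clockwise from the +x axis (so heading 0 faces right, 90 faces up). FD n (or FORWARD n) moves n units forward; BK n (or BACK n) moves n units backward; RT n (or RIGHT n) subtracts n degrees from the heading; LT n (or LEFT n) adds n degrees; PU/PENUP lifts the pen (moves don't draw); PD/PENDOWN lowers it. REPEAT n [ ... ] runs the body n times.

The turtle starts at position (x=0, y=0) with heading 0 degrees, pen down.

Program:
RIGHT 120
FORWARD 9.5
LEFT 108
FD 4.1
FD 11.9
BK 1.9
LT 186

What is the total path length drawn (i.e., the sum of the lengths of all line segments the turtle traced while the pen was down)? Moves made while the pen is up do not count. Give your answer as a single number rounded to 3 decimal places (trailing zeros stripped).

Executing turtle program step by step:
Start: pos=(0,0), heading=0, pen down
RT 120: heading 0 -> 240
FD 9.5: (0,0) -> (-4.75,-8.227) [heading=240, draw]
LT 108: heading 240 -> 348
FD 4.1: (-4.75,-8.227) -> (-0.74,-9.08) [heading=348, draw]
FD 11.9: (-0.74,-9.08) -> (10.9,-11.554) [heading=348, draw]
BK 1.9: (10.9,-11.554) -> (9.042,-11.159) [heading=348, draw]
LT 186: heading 348 -> 174
Final: pos=(9.042,-11.159), heading=174, 4 segment(s) drawn

Segment lengths:
  seg 1: (0,0) -> (-4.75,-8.227), length = 9.5
  seg 2: (-4.75,-8.227) -> (-0.74,-9.08), length = 4.1
  seg 3: (-0.74,-9.08) -> (10.9,-11.554), length = 11.9
  seg 4: (10.9,-11.554) -> (9.042,-11.159), length = 1.9
Total = 27.4

Answer: 27.4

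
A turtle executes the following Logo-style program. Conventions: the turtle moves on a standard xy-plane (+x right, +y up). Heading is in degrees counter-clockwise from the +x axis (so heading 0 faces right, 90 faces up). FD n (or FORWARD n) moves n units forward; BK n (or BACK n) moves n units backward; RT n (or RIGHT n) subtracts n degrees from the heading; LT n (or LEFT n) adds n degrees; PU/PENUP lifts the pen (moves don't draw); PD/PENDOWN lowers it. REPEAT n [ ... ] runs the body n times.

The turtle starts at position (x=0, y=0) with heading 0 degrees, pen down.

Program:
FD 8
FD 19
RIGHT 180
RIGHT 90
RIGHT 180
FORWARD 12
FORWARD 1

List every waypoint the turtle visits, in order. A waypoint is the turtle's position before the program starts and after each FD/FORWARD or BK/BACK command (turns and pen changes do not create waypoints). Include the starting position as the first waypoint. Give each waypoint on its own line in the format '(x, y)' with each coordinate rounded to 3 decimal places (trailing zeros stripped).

Answer: (0, 0)
(8, 0)
(27, 0)
(27, -12)
(27, -13)

Derivation:
Executing turtle program step by step:
Start: pos=(0,0), heading=0, pen down
FD 8: (0,0) -> (8,0) [heading=0, draw]
FD 19: (8,0) -> (27,0) [heading=0, draw]
RT 180: heading 0 -> 180
RT 90: heading 180 -> 90
RT 180: heading 90 -> 270
FD 12: (27,0) -> (27,-12) [heading=270, draw]
FD 1: (27,-12) -> (27,-13) [heading=270, draw]
Final: pos=(27,-13), heading=270, 4 segment(s) drawn
Waypoints (5 total):
(0, 0)
(8, 0)
(27, 0)
(27, -12)
(27, -13)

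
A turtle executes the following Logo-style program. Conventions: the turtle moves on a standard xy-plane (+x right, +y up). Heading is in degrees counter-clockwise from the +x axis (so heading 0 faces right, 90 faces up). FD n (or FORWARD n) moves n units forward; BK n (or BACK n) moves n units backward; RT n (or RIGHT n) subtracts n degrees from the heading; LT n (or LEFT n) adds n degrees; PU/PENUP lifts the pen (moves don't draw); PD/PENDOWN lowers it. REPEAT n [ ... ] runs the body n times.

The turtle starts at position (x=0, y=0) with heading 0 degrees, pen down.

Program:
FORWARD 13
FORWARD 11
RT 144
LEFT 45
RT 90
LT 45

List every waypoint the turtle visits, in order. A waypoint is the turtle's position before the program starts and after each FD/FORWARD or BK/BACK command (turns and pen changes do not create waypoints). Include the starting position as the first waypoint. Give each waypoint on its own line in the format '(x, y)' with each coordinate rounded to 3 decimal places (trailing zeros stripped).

Executing turtle program step by step:
Start: pos=(0,0), heading=0, pen down
FD 13: (0,0) -> (13,0) [heading=0, draw]
FD 11: (13,0) -> (24,0) [heading=0, draw]
RT 144: heading 0 -> 216
LT 45: heading 216 -> 261
RT 90: heading 261 -> 171
LT 45: heading 171 -> 216
Final: pos=(24,0), heading=216, 2 segment(s) drawn
Waypoints (3 total):
(0, 0)
(13, 0)
(24, 0)

Answer: (0, 0)
(13, 0)
(24, 0)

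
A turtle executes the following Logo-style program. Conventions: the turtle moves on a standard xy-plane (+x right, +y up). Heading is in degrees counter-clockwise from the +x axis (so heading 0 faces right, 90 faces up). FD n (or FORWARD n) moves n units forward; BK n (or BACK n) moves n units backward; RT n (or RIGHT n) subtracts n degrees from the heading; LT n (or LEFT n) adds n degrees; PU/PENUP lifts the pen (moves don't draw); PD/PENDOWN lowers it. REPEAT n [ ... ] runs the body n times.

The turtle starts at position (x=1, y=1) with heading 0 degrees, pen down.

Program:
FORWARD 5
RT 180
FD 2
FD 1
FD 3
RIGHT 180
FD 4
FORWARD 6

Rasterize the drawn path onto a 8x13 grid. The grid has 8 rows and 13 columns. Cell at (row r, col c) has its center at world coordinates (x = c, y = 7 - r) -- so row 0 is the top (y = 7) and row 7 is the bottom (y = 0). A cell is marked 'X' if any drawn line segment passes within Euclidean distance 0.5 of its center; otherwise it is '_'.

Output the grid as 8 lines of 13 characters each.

Segment 0: (1,1) -> (6,1)
Segment 1: (6,1) -> (4,1)
Segment 2: (4,1) -> (3,1)
Segment 3: (3,1) -> (0,1)
Segment 4: (0,1) -> (4,1)
Segment 5: (4,1) -> (10,1)

Answer: _____________
_____________
_____________
_____________
_____________
_____________
XXXXXXXXXXX__
_____________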